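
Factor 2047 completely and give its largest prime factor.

2047 = 23 · 89
89 is prime.
So 2047 = 23 · 89; the largest prime factor is 89.

89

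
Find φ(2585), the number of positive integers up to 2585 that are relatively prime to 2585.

1840

Factor: 2585 = 5 · 11 · 47.
φ(2585) = (5−1) · (11−1) · (47−1) = 4 · 10 · 46 = 1840.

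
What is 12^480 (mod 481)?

12^1 ≡ 12 (mod 481)
12^2 ≡ 12^2 = 144 ≡ 144 (mod 481)
12^4 ≡ 144^2 = 20736 ≡ 53 (mod 481)
12^8 ≡ 53^2 = 2809 ≡ 404 (mod 481)
12^16 ≡ 404^2 = 163216 ≡ 157 (mod 481)
12^32 ≡ 157^2 = 24649 ≡ 118 (mod 481)
12^64 ≡ 118^2 = 13924 ≡ 456 (mod 481)
12^128 ≡ 456^2 = 207936 ≡ 144 (mod 481)
12^256 ≡ 144^2 = 20736 ≡ 53 (mod 481)
480 = 256 + 128 + 64 + 32 in binary powers of 2.
So 12^480 ≡ 53 · 144 · 456 · 118 ≡ 248 (mod 481).
Since 248 ≠ 1, base 12 is a Fermat witness: 481 is composite.

248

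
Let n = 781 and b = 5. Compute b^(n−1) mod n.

5^1 ≡ 5 (mod 781)
5^2 ≡ 5^2 = 25 ≡ 25 (mod 781)
5^4 ≡ 25^2 = 625 ≡ 625 (mod 781)
5^8 ≡ 625^2 = 390625 ≡ 125 (mod 781)
5^16 ≡ 125^2 = 15625 ≡ 5 (mod 781)
5^32 ≡ 5^2 = 25 ≡ 25 (mod 781)
5^64 ≡ 25^2 = 625 ≡ 625 (mod 781)
5^128 ≡ 625^2 = 390625 ≡ 125 (mod 781)
5^256 ≡ 125^2 = 15625 ≡ 5 (mod 781)
5^512 ≡ 5^2 = 25 ≡ 25 (mod 781)
780 = 512 + 256 + 8 + 4 in binary powers of 2.
So 5^780 ≡ 25 · 5 · 125 · 625 ≡ 1 (mod 781).
Since the result is 1, base 5 gives no evidence that 781 is composite.

1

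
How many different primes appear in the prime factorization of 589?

2

589 = 19 · 31
589 = 19 · 31, which has 2 distinct prime factors.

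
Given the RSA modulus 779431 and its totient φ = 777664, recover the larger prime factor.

φ(n) = (p−1)(q−1) = n − (p+q) + 1, so p + q = 779431 − 777664 + 1 = 1768.
p and q are the roots of t² − 1768t + 779431 = 0.
Discriminant: 1768² − 4·779431 = 3125824 − 3117724 = 8100; √8100 = 90.
q = (1768 − 90)/2 = 839, p = (1768 + 90)/2 = 929.
Check: 839 · 929 = 779431.

929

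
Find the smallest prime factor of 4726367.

4726367 is odd.
Digit sum 35, not divisible by 3.
Ends in 7: not divisible by 5.
7: 4726367 = 7·675195 + 2
11: 4726367 = 11·429669 + 8
13: 4726367 = 13·363566 + 9
17: 4726367 = 17·278021 + 10
19: 4726367 = 19·248756 + 3
23: 4726367 = 23·205494 + 5
29: 4726367 = 29·162978 + 5
31: 4726367 = 31·152463 + 14
37: 4726367 = 37·127739 + 24
41: 4726367 = 41·115277 + 10
43: 4726367 = 43·109915 + 22
47: 4726367 = 47·100561

47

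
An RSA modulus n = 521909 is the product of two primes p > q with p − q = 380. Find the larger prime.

Since p = q + 380, we have 521909 = q(q + 380), so q² + 380q − 521909 = 0.
Discriminant: 380² + 4·521909 = 144400 + 2087636 = 2232036; √2232036 = 1494.
q = (−380 + 1494)/2 = 557, and p = q + 380 = 937.
Check: 557 · 937 = 521909.

937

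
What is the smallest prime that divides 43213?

43213 is odd.
Digit sum 13, not divisible by 3.
Ends in 3: not divisible by 5.
7: 43213 = 7·6173 + 2
11: 43213 = 11·3928 + 5
13: 43213 = 13·3324 + 1
17: 43213 = 17·2541 + 16
19: 43213 = 19·2274 + 7
23: 43213 = 23·1878 + 19
29: 43213 = 29·1490 + 3
31: 43213 = 31·1393 + 30
37: 43213 = 37·1167 + 34
41: 43213 = 41·1053 + 40
43: 43213 = 43·1004 + 41
47: 43213 = 47·919 + 20
53: 43213 = 53·815 + 18
59: 43213 = 59·732 + 25
61: 43213 = 61·708 + 25
67: 43213 = 67·644 + 65
71: 43213 = 71·608 + 45
73: 43213 = 73·591 + 70
79: 43213 = 79·547

79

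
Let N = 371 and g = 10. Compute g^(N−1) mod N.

10^1 ≡ 10 (mod 371)
10^2 ≡ 10^2 = 100 ≡ 100 (mod 371)
10^4 ≡ 100^2 = 10000 ≡ 354 (mod 371)
10^8 ≡ 354^2 = 125316 ≡ 289 (mod 371)
10^16 ≡ 289^2 = 83521 ≡ 46 (mod 371)
10^32 ≡ 46^2 = 2116 ≡ 261 (mod 371)
10^64 ≡ 261^2 = 68121 ≡ 228 (mod 371)
10^128 ≡ 228^2 = 51984 ≡ 44 (mod 371)
10^256 ≡ 44^2 = 1936 ≡ 81 (mod 371)
370 = 256 + 64 + 32 + 16 + 2 in binary powers of 2.
So 10^370 ≡ 81 · 228 · 261 · 46 · 100 ≡ 102 (mod 371).
Since 102 ≠ 1, base 10 is a Fermat witness: 371 is composite.

102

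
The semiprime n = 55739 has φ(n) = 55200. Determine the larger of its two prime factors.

401

φ(n) = (p−1)(q−1) = n − (p+q) + 1, so p + q = 55739 − 55200 + 1 = 540.
p and q are the roots of t² − 540t + 55739 = 0.
Discriminant: 540² − 4·55739 = 291600 − 222956 = 68644; √68644 = 262.
q = (540 − 262)/2 = 139, p = (540 + 262)/2 = 401.
Check: 139 · 401 = 55739.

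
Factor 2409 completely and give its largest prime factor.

2409 = 3 · 803
803 = 11 · 73
73 is prime.
So 2409 = 3 · 11 · 73; the largest prime factor is 73.

73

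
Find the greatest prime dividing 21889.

59

21889 = 7 · 3127
3127 = 53 · 59
59 is prime.
So 21889 = 7 · 53 · 59; the largest prime factor is 59.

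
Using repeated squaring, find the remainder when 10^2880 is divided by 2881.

1215

10^1 ≡ 10 (mod 2881)
10^2 ≡ 10^2 = 100 ≡ 100 (mod 2881)
10^4 ≡ 100^2 = 10000 ≡ 1357 (mod 2881)
10^8 ≡ 1357^2 = 1841449 ≡ 490 (mod 2881)
10^16 ≡ 490^2 = 240100 ≡ 977 (mod 2881)
10^32 ≡ 977^2 = 954529 ≡ 918 (mod 2881)
10^64 ≡ 918^2 = 842724 ≡ 1472 (mod 2881)
10^128 ≡ 1472^2 = 2166784 ≡ 272 (mod 2881)
10^256 ≡ 272^2 = 73984 ≡ 1959 (mod 2881)
10^512 ≡ 1959^2 = 3837681 ≡ 189 (mod 2881)
10^1024 ≡ 189^2 = 35721 ≡ 1149 (mod 2881)
10^2048 ≡ 1149^2 = 1320201 ≡ 703 (mod 2881)
2880 = 2048 + 512 + 256 + 64 in binary powers of 2.
So 10^2880 ≡ 703 · 189 · 1959 · 1472 ≡ 1215 (mod 2881).
Since 1215 ≠ 1, base 10 is a Fermat witness: 2881 is composite.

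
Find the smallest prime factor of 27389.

27389 is odd.
Digit sum 29, not divisible by 3.
Ends in 9: not divisible by 5.
7: 27389 = 7·3912 + 5
11: 27389 = 11·2489 + 10
13: 27389 = 13·2106 + 11
17: 27389 = 17·1611 + 2
19: 27389 = 19·1441 + 10
23: 27389 = 23·1190 + 19
29: 27389 = 29·944 + 13
31: 27389 = 31·883 + 16
37: 27389 = 37·740 + 9
41: 27389 = 41·668 + 1
43: 27389 = 43·636 + 41
47: 27389 = 47·582 + 35
53: 27389 = 53·516 + 41
59: 27389 = 59·464 + 13
61: 27389 = 61·449

61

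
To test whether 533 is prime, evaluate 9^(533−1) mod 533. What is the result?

9^1 ≡ 9 (mod 533)
9^2 ≡ 9^2 = 81 ≡ 81 (mod 533)
9^4 ≡ 81^2 = 6561 ≡ 165 (mod 533)
9^8 ≡ 165^2 = 27225 ≡ 42 (mod 533)
9^16 ≡ 42^2 = 1764 ≡ 165 (mod 533)
9^32 ≡ 165^2 = 27225 ≡ 42 (mod 533)
9^64 ≡ 42^2 = 1764 ≡ 165 (mod 533)
9^128 ≡ 165^2 = 27225 ≡ 42 (mod 533)
9^256 ≡ 42^2 = 1764 ≡ 165 (mod 533)
9^512 ≡ 165^2 = 27225 ≡ 42 (mod 533)
532 = 512 + 16 + 4 in binary powers of 2.
So 9^532 ≡ 42 · 165 · 165 ≡ 165 (mod 533).
Since 165 ≠ 1, base 9 is a Fermat witness: 533 is composite.

165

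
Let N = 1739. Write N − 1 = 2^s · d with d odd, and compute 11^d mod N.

1470

1739 − 1 = 1738 = 2^1 · 869, so d = 869.
11^1 ≡ 11 (mod 1739)
11^2 ≡ 11^2 = 121 ≡ 121 (mod 1739)
11^4 ≡ 121^2 = 14641 ≡ 729 (mod 1739)
11^8 ≡ 729^2 = 531441 ≡ 1046 (mod 1739)
11^16 ≡ 1046^2 = 1094116 ≡ 285 (mod 1739)
11^32 ≡ 285^2 = 81225 ≡ 1231 (mod 1739)
11^64 ≡ 1231^2 = 1515361 ≡ 692 (mod 1739)
11^128 ≡ 692^2 = 478864 ≡ 639 (mod 1739)
11^256 ≡ 639^2 = 408321 ≡ 1395 (mod 1739)
11^512 ≡ 1395^2 = 1946025 ≡ 84 (mod 1739)
869 = 512 + 256 + 64 + 32 + 4 + 1 in binary powers of 2.
So 11^869 ≡ 84 · 1395 · 692 · 1231 · 729 · 11 ≡ 1470 (mod 1739).
Squaring chain: 1470; never reaches −1, so base 11 is a Miller–Rabin witness that 1739 is composite.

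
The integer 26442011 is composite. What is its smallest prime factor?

26442011 is odd.
Digit sum 20, not divisible by 3.
Ends in 1: not divisible by 5.
7: 26442011 = 7·3777430 + 1
11: 26442011 = 11·2403819 + 2
13: 26442011 = 13·2034000 + 11
17: 26442011 = 17·1555412 + 7
19: 26442011 = 19·1391684 + 15
23: 26442011 = 23·1149652 + 15
29: 26442011 = 29·911793 + 14
31: 26442011 = 31·852968 + 3
37: 26442011 = 37·714648 + 35
41: 26442011 = 41·644927 + 4
43: 26442011 = 43·614930 + 21
47: 26442011 = 47·562595 + 46
53: 26442011 = 53·498905 + 46
59: 26442011 = 59·448169 + 40
61: 26442011 = 61·433475 + 36
67: 26442011 = 67·394656 + 59
71: 26442011 = 71·372422 + 49
73: 26442011 = 73·362219 + 24
79: 26442011 = 79·334709

79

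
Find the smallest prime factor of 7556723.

7556723 is odd.
Digit sum 35, not divisible by 3.
Ends in 3: not divisible by 5.
7: 7556723 = 7·1079531 + 6
11: 7556723 = 11·686974 + 9
13: 7556723 = 13·581286 + 5
17: 7556723 = 17·444513 + 2
19: 7556723 = 19·397722 + 5
23: 7556723 = 23·328553 + 4
29: 7556723 = 29·260576 + 19
31: 7556723 = 31·243765 + 8
37: 7556723 = 37·204235 + 28
41: 7556723 = 41·184310 + 13
43: 7556723 = 43·175737 + 32
47: 7556723 = 47·160781 + 16
53: 7556723 = 53·142579 + 36
59: 7556723 = 59·128080 + 3
61: 7556723 = 61·123880 + 43
67: 7556723 = 67·112786 + 61
71: 7556723 = 71·106432 + 51
73: 7556723 = 73·103516 + 55
79: 7556723 = 79·95654 + 57
83: 7556723 = 83·91044 + 71
89: 7556723 = 89·84907

89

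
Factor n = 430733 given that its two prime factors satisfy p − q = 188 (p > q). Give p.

Since p = q + 188, we have 430733 = q(q + 188), so q² + 188q − 430733 = 0.
Discriminant: 188² + 4·430733 = 35344 + 1722932 = 1758276; √1758276 = 1326.
q = (−188 + 1326)/2 = 569, and p = q + 188 = 757.
Check: 569 · 757 = 430733.

757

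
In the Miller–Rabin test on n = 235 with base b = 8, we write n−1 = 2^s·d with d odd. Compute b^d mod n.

235 − 1 = 234 = 2^1 · 117, so d = 117.
8^1 ≡ 8 (mod 235)
8^2 ≡ 8^2 = 64 ≡ 64 (mod 235)
8^4 ≡ 64^2 = 4096 ≡ 101 (mod 235)
8^8 ≡ 101^2 = 10201 ≡ 96 (mod 235)
8^16 ≡ 96^2 = 9216 ≡ 51 (mod 235)
8^32 ≡ 51^2 = 2601 ≡ 16 (mod 235)
8^64 ≡ 16^2 = 256 ≡ 21 (mod 235)
117 = 64 + 32 + 16 + 4 + 1 in binary powers of 2.
So 8^117 ≡ 21 · 16 · 51 · 101 · 8 ≡ 158 (mod 235).
Squaring chain: 158; never reaches −1, so base 8 is a Miller–Rabin witness that 235 is composite.

158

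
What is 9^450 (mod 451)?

9^1 ≡ 9 (mod 451)
9^2 ≡ 9^2 = 81 ≡ 81 (mod 451)
9^4 ≡ 81^2 = 6561 ≡ 247 (mod 451)
9^8 ≡ 247^2 = 61009 ≡ 124 (mod 451)
9^16 ≡ 124^2 = 15376 ≡ 42 (mod 451)
9^32 ≡ 42^2 = 1764 ≡ 411 (mod 451)
9^64 ≡ 411^2 = 168921 ≡ 247 (mod 451)
9^128 ≡ 247^2 = 61009 ≡ 124 (mod 451)
9^256 ≡ 124^2 = 15376 ≡ 42 (mod 451)
450 = 256 + 128 + 64 + 2 in binary powers of 2.
So 9^450 ≡ 42 · 124 · 247 · 81 ≡ 122 (mod 451).
Since 122 ≠ 1, base 9 is a Fermat witness: 451 is composite.

122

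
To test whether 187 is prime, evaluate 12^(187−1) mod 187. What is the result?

12^1 ≡ 12 (mod 187)
12^2 ≡ 12^2 = 144 ≡ 144 (mod 187)
12^4 ≡ 144^2 = 20736 ≡ 166 (mod 187)
12^8 ≡ 166^2 = 27556 ≡ 67 (mod 187)
12^16 ≡ 67^2 = 4489 ≡ 1 (mod 187)
12^32 ≡ 1^2 = 1 ≡ 1 (mod 187)
12^64 ≡ 1^2 = 1 ≡ 1 (mod 187)
12^128 ≡ 1^2 = 1 ≡ 1 (mod 187)
186 = 128 + 32 + 16 + 8 + 2 in binary powers of 2.
So 12^186 ≡ 1 · 1 · 1 · 67 · 144 ≡ 111 (mod 187).
Since 111 ≠ 1, base 12 is a Fermat witness: 187 is composite.

111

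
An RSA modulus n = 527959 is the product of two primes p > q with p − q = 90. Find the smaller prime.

Since p = q + 90, we have 527959 = q(q + 90), so q² + 90q − 527959 = 0.
Discriminant: 90² + 4·527959 = 8100 + 2111836 = 2119936; √2119936 = 1456.
q = (−90 + 1456)/2 = 683, and p = q + 90 = 773.
Check: 683 · 773 = 527959.

683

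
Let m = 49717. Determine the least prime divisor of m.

49717 is odd.
Digit sum 28, not divisible by 3.
Ends in 7: not divisible by 5.
7: 49717 = 7·7102 + 3
11: 49717 = 11·4519 + 8
13: 49717 = 13·3824 + 5
17: 49717 = 17·2924 + 9
19: 49717 = 19·2616 + 13
23: 49717 = 23·2161 + 14
29: 49717 = 29·1714 + 11
31: 49717 = 31·1603 + 24
37: 49717 = 37·1343 + 26
41: 49717 = 41·1212 + 25
43: 49717 = 43·1156 + 9
47: 49717 = 47·1057 + 38
53: 49717 = 53·938 + 3
59: 49717 = 59·842 + 39
61: 49717 = 61·815 + 2
67: 49717 = 67·742 + 3
71: 49717 = 71·700 + 17
73: 49717 = 73·681 + 4
79: 49717 = 79·629 + 26
83: 49717 = 83·599

83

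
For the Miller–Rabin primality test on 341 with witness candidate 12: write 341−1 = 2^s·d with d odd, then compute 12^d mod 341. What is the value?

341 − 1 = 340 = 2^2 · 85, so d = 85.
12^1 ≡ 12 (mod 341)
12^2 ≡ 12^2 = 144 ≡ 144 (mod 341)
12^4 ≡ 144^2 = 20736 ≡ 276 (mod 341)
12^8 ≡ 276^2 = 76176 ≡ 133 (mod 341)
12^16 ≡ 133^2 = 17689 ≡ 298 (mod 341)
12^32 ≡ 298^2 = 88804 ≡ 144 (mod 341)
12^64 ≡ 144^2 = 20736 ≡ 276 (mod 341)
85 = 64 + 16 + 4 + 1 in binary powers of 2.
So 12^85 ≡ 276 · 298 · 276 · 12 ≡ 254 (mod 341).
Squaring chain: 254 → 67; never reaches −1, so base 12 is a Miller–Rabin witness that 341 is composite.

254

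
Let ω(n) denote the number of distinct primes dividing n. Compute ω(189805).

189805 = 5 · 37961
37961 = 7 · 5423
5423 = 11 · 493
493 = 17 · 29
189805 = 5 · 7 · 11 · 17 · 29, which has 5 distinct prime factors.

5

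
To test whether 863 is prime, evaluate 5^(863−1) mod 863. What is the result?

1

5^1 ≡ 5 (mod 863)
5^2 ≡ 5^2 = 25 ≡ 25 (mod 863)
5^4 ≡ 25^2 = 625 ≡ 625 (mod 863)
5^8 ≡ 625^2 = 390625 ≡ 549 (mod 863)
5^16 ≡ 549^2 = 301401 ≡ 214 (mod 863)
5^32 ≡ 214^2 = 45796 ≡ 57 (mod 863)
5^64 ≡ 57^2 = 3249 ≡ 660 (mod 863)
5^128 ≡ 660^2 = 435600 ≡ 648 (mod 863)
5^256 ≡ 648^2 = 419904 ≡ 486 (mod 863)
5^512 ≡ 486^2 = 236196 ≡ 597 (mod 863)
862 = 512 + 256 + 64 + 16 + 8 + 4 + 2 in binary powers of 2.
So 5^862 ≡ 597 · 486 · 660 · 214 · 549 · 625 · 25 ≡ 1 (mod 863).
Since the result is 1, base 5 gives no evidence that 863 is composite.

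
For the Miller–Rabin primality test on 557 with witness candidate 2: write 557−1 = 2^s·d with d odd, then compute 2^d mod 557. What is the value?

118

557 − 1 = 556 = 2^2 · 139, so d = 139.
2^1 ≡ 2 (mod 557)
2^2 ≡ 2^2 = 4 ≡ 4 (mod 557)
2^4 ≡ 4^2 = 16 ≡ 16 (mod 557)
2^8 ≡ 16^2 = 256 ≡ 256 (mod 557)
2^16 ≡ 256^2 = 65536 ≡ 367 (mod 557)
2^32 ≡ 367^2 = 134689 ≡ 452 (mod 557)
2^64 ≡ 452^2 = 204304 ≡ 442 (mod 557)
2^128 ≡ 442^2 = 195364 ≡ 414 (mod 557)
139 = 128 + 8 + 2 + 1 in binary powers of 2.
So 2^139 ≡ 414 · 256 · 4 · 2 ≡ 118 (mod 557).
Squaring chain: 118 → 556; reaches −1, so base 2 does not prove 557 composite.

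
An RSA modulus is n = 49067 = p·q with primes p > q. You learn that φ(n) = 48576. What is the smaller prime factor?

φ(n) = (p−1)(q−1) = n − (p+q) + 1, so p + q = 49067 − 48576 + 1 = 492.
p and q are the roots of t² − 492t + 49067 = 0.
Discriminant: 492² − 4·49067 = 242064 − 196268 = 45796; √45796 = 214.
q = (492 − 214)/2 = 139, p = (492 + 214)/2 = 353.
Check: 139 · 353 = 49067.

139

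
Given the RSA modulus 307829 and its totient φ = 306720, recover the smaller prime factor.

541

φ(n) = (p−1)(q−1) = n − (p+q) + 1, so p + q = 307829 − 306720 + 1 = 1110.
p and q are the roots of t² − 1110t + 307829 = 0.
Discriminant: 1110² − 4·307829 = 1232100 − 1231316 = 784; √784 = 28.
q = (1110 − 28)/2 = 541, p = (1110 + 28)/2 = 569.
Check: 541 · 569 = 307829.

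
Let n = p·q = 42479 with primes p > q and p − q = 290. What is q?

Since p = q + 290, we have 42479 = q(q + 290), so q² + 290q − 42479 = 0.
Discriminant: 290² + 4·42479 = 84100 + 169916 = 254016; √254016 = 504.
q = (−290 + 504)/2 = 107, and p = q + 290 = 397.
Check: 107 · 397 = 42479.

107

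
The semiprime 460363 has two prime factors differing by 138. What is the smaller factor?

Since p = q + 138, we have 460363 = q(q + 138), so q² + 138q − 460363 = 0.
Discriminant: 138² + 4·460363 = 19044 + 1841452 = 1860496; √1860496 = 1364.
q = (−138 + 1364)/2 = 613, and p = q + 138 = 751.
Check: 613 · 751 = 460363.

613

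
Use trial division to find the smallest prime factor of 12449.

59

12449 is odd.
Digit sum 20, not divisible by 3.
Ends in 9: not divisible by 5.
7: 12449 = 7·1778 + 3
11: 12449 = 11·1131 + 8
13: 12449 = 13·957 + 8
17: 12449 = 17·732 + 5
19: 12449 = 19·655 + 4
23: 12449 = 23·541 + 6
29: 12449 = 29·429 + 8
31: 12449 = 31·401 + 18
37: 12449 = 37·336 + 17
41: 12449 = 41·303 + 26
43: 12449 = 43·289 + 22
47: 12449 = 47·264 + 41
53: 12449 = 53·234 + 47
59: 12449 = 59·211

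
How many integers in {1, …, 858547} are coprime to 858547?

Factor: 858547 = 53 · 97 · 167.
φ(858547) = (53−1) · (97−1) · (167−1) = 52 · 96 · 166 = 828672.

828672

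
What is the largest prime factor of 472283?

67

472283 = 7 · 67469
67469 = 19 · 3551
3551 = 53 · 67
67 is prime.
So 472283 = 7 · 19 · 53 · 67; the largest prime factor is 67.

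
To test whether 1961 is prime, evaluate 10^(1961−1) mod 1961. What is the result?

10^1 ≡ 10 (mod 1961)
10^2 ≡ 10^2 = 100 ≡ 100 (mod 1961)
10^4 ≡ 100^2 = 10000 ≡ 195 (mod 1961)
10^8 ≡ 195^2 = 38025 ≡ 766 (mod 1961)
10^16 ≡ 766^2 = 586756 ≡ 417 (mod 1961)
10^32 ≡ 417^2 = 173889 ≡ 1321 (mod 1961)
10^64 ≡ 1321^2 = 1745041 ≡ 1712 (mod 1961)
10^128 ≡ 1712^2 = 2930944 ≡ 1210 (mod 1961)
10^256 ≡ 1210^2 = 1464100 ≡ 1194 (mod 1961)
10^512 ≡ 1194^2 = 1425636 ≡ 1950 (mod 1961)
10^1024 ≡ 1950^2 = 3802500 ≡ 121 (mod 1961)
1960 = 1024 + 512 + 256 + 128 + 32 + 8 in binary powers of 2.
So 10^1960 ≡ 121 · 1950 · 1194 · 1210 · 1321 · 766 ≡ 121 (mod 1961).
Since 121 ≠ 1, base 10 is a Fermat witness: 1961 is composite.

121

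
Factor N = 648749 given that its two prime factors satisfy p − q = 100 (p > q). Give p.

Since p = q + 100, we have 648749 = q(q + 100), so q² + 100q − 648749 = 0.
Discriminant: 100² + 4·648749 = 10000 + 2594996 = 2604996; √2604996 = 1614.
q = (−100 + 1614)/2 = 757, and p = q + 100 = 857.
Check: 757 · 857 = 648749.

857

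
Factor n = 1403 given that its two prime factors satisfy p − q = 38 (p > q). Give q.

Since p = q + 38, we have 1403 = q(q + 38), so q² + 38q − 1403 = 0.
Discriminant: 38² + 4·1403 = 1444 + 5612 = 7056; √7056 = 84.
q = (−38 + 84)/2 = 23, and p = q + 38 = 61.
Check: 23 · 61 = 1403.

23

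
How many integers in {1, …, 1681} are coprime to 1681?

Factor: 1681 = 41^2.
φ(1681) = 41^1·(41−1) = 1640.

1640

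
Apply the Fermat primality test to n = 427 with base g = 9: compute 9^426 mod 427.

9^1 ≡ 9 (mod 427)
9^2 ≡ 9^2 = 81 ≡ 81 (mod 427)
9^4 ≡ 81^2 = 6561 ≡ 156 (mod 427)
9^8 ≡ 156^2 = 24336 ≡ 424 (mod 427)
9^16 ≡ 424^2 = 179776 ≡ 9 (mod 427)
9^32 ≡ 9^2 = 81 ≡ 81 (mod 427)
9^64 ≡ 81^2 = 6561 ≡ 156 (mod 427)
9^128 ≡ 156^2 = 24336 ≡ 424 (mod 427)
9^256 ≡ 424^2 = 179776 ≡ 9 (mod 427)
426 = 256 + 128 + 32 + 8 + 2 in binary powers of 2.
So 9^426 ≡ 9 · 424 · 81 · 424 · 81 ≡ 253 (mod 427).
Since 253 ≠ 1, base 9 is a Fermat witness: 427 is composite.

253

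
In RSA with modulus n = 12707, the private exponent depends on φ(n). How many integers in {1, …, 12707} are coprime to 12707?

Factor: 12707 = 97 · 131.
φ(12707) = (97−1) · (131−1) = 96 · 130 = 12480.

12480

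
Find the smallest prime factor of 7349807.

59

7349807 is odd.
Digit sum 38, not divisible by 3.
Ends in 7: not divisible by 5.
7: 7349807 = 7·1049972 + 3
11: 7349807 = 11·668164 + 3
13: 7349807 = 13·565369 + 10
17: 7349807 = 17·432341 + 10
19: 7349807 = 19·386831 + 18
23: 7349807 = 23·319556 + 19
29: 7349807 = 29·253441 + 18
31: 7349807 = 31·237090 + 17
37: 7349807 = 37·198643 + 16
41: 7349807 = 41·179263 + 24
43: 7349807 = 43·170925 + 32
47: 7349807 = 47·156378 + 41
53: 7349807 = 53·138675 + 32
59: 7349807 = 59·124573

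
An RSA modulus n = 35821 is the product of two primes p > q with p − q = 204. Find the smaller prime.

113

Since p = q + 204, we have 35821 = q(q + 204), so q² + 204q − 35821 = 0.
Discriminant: 204² + 4·35821 = 41616 + 143284 = 184900; √184900 = 430.
q = (−204 + 430)/2 = 113, and p = q + 204 = 317.
Check: 113 · 317 = 35821.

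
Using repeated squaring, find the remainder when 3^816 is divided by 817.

121

3^1 ≡ 3 (mod 817)
3^2 ≡ 3^2 = 9 ≡ 9 (mod 817)
3^4 ≡ 9^2 = 81 ≡ 81 (mod 817)
3^8 ≡ 81^2 = 6561 ≡ 25 (mod 817)
3^16 ≡ 25^2 = 625 ≡ 625 (mod 817)
3^32 ≡ 625^2 = 390625 ≡ 99 (mod 817)
3^64 ≡ 99^2 = 9801 ≡ 814 (mod 817)
3^128 ≡ 814^2 = 662596 ≡ 9 (mod 817)
3^256 ≡ 9^2 = 81 ≡ 81 (mod 817)
3^512 ≡ 81^2 = 6561 ≡ 25 (mod 817)
816 = 512 + 256 + 32 + 16 in binary powers of 2.
So 3^816 ≡ 25 · 81 · 99 · 625 ≡ 121 (mod 817).
Since 121 ≠ 1, base 3 is a Fermat witness: 817 is composite.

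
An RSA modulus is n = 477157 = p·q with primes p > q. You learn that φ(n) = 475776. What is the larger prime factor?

φ(n) = (p−1)(q−1) = n − (p+q) + 1, so p + q = 477157 − 475776 + 1 = 1382.
p and q are the roots of t² − 1382t + 477157 = 0.
Discriminant: 1382² − 4·477157 = 1909924 − 1908628 = 1296; √1296 = 36.
q = (1382 − 36)/2 = 673, p = (1382 + 36)/2 = 709.
Check: 673 · 709 = 477157.

709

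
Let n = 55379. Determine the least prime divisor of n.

79

55379 is odd.
Digit sum 29, not divisible by 3.
Ends in 9: not divisible by 5.
7: 55379 = 7·7911 + 2
11: 55379 = 11·5034 + 5
13: 55379 = 13·4259 + 12
17: 55379 = 17·3257 + 10
19: 55379 = 19·2914 + 13
23: 55379 = 23·2407 + 18
29: 55379 = 29·1909 + 18
31: 55379 = 31·1786 + 13
37: 55379 = 37·1496 + 27
41: 55379 = 41·1350 + 29
43: 55379 = 43·1287 + 38
47: 55379 = 47·1178 + 13
53: 55379 = 53·1044 + 47
59: 55379 = 59·938 + 37
61: 55379 = 61·907 + 52
67: 55379 = 67·826 + 37
71: 55379 = 71·779 + 70
73: 55379 = 73·758 + 45
79: 55379 = 79·701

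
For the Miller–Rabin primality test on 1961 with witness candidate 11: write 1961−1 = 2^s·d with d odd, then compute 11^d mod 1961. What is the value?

1961 − 1 = 1960 = 2^3 · 245, so d = 245.
11^1 ≡ 11 (mod 1961)
11^2 ≡ 11^2 = 121 ≡ 121 (mod 1961)
11^4 ≡ 121^2 = 14641 ≡ 914 (mod 1961)
11^8 ≡ 914^2 = 835396 ≡ 10 (mod 1961)
11^16 ≡ 10^2 = 100 ≡ 100 (mod 1961)
11^32 ≡ 100^2 = 10000 ≡ 195 (mod 1961)
11^64 ≡ 195^2 = 38025 ≡ 766 (mod 1961)
11^128 ≡ 766^2 = 586756 ≡ 417 (mod 1961)
245 = 128 + 64 + 32 + 16 + 4 + 1 in binary powers of 2.
So 11^245 ≡ 417 · 766 · 195 · 100 · 914 · 11 ≡ 1544 (mod 1961).
Squaring chain: 1544 → 1321 → 1712; never reaches −1, so base 11 is a Miller–Rabin witness that 1961 is composite.

1544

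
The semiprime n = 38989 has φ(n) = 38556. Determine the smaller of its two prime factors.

127

φ(n) = (p−1)(q−1) = n − (p+q) + 1, so p + q = 38989 − 38556 + 1 = 434.
p and q are the roots of t² − 434t + 38989 = 0.
Discriminant: 434² − 4·38989 = 188356 − 155956 = 32400; √32400 = 180.
q = (434 − 180)/2 = 127, p = (434 + 180)/2 = 307.
Check: 127 · 307 = 38989.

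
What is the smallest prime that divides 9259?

9259 is odd.
Digit sum 25, not divisible by 3.
Ends in 9: not divisible by 5.
7: 9259 = 7·1322 + 5
11: 9259 = 11·841 + 8
13: 9259 = 13·712 + 3
17: 9259 = 17·544 + 11
19: 9259 = 19·487 + 6
23: 9259 = 23·402 + 13
29: 9259 = 29·319 + 8
31: 9259 = 31·298 + 21
37: 9259 = 37·250 + 9
41: 9259 = 41·225 + 34
43: 9259 = 43·215 + 14
47: 9259 = 47·197

47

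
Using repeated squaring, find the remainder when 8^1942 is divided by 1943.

1715

8^1 ≡ 8 (mod 1943)
8^2 ≡ 8^2 = 64 ≡ 64 (mod 1943)
8^4 ≡ 64^2 = 4096 ≡ 210 (mod 1943)
8^8 ≡ 210^2 = 44100 ≡ 1354 (mod 1943)
8^16 ≡ 1354^2 = 1833316 ≡ 1067 (mod 1943)
8^32 ≡ 1067^2 = 1138489 ≡ 1834 (mod 1943)
8^64 ≡ 1834^2 = 3363556 ≡ 223 (mod 1943)
8^128 ≡ 223^2 = 49729 ≡ 1154 (mod 1943)
8^256 ≡ 1154^2 = 1331716 ≡ 761 (mod 1943)
8^512 ≡ 761^2 = 579121 ≡ 107 (mod 1943)
8^1024 ≡ 107^2 = 11449 ≡ 1734 (mod 1943)
1942 = 1024 + 512 + 256 + 128 + 16 + 4 + 2 in binary powers of 2.
So 8^1942 ≡ 1734 · 107 · 761 · 1154 · 1067 · 210 · 64 ≡ 1715 (mod 1943).
Since 1715 ≠ 1, base 8 is a Fermat witness: 1943 is composite.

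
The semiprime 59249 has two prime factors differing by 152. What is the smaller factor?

Since p = q + 152, we have 59249 = q(q + 152), so q² + 152q − 59249 = 0.
Discriminant: 152² + 4·59249 = 23104 + 236996 = 260100; √260100 = 510.
q = (−152 + 510)/2 = 179, and p = q + 152 = 331.
Check: 179 · 331 = 59249.

179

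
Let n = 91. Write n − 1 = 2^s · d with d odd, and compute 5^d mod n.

83

91 − 1 = 90 = 2^1 · 45, so d = 45.
5^1 ≡ 5 (mod 91)
5^2 ≡ 5^2 = 25 ≡ 25 (mod 91)
5^4 ≡ 25^2 = 625 ≡ 79 (mod 91)
5^8 ≡ 79^2 = 6241 ≡ 53 (mod 91)
5^16 ≡ 53^2 = 2809 ≡ 79 (mod 91)
5^32 ≡ 79^2 = 6241 ≡ 53 (mod 91)
45 = 32 + 8 + 4 + 1 in binary powers of 2.
So 5^45 ≡ 53 · 53 · 79 · 5 ≡ 83 (mod 91).
Squaring chain: 83; never reaches −1, so base 5 is a Miller–Rabin witness that 91 is composite.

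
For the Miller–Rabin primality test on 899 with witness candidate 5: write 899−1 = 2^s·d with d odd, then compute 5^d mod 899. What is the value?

899 − 1 = 898 = 2^1 · 449, so d = 449.
5^1 ≡ 5 (mod 899)
5^2 ≡ 5^2 = 25 ≡ 25 (mod 899)
5^4 ≡ 25^2 = 625 ≡ 625 (mod 899)
5^8 ≡ 625^2 = 390625 ≡ 459 (mod 899)
5^16 ≡ 459^2 = 210681 ≡ 315 (mod 899)
5^32 ≡ 315^2 = 99225 ≡ 335 (mod 899)
5^64 ≡ 335^2 = 112225 ≡ 749 (mod 899)
5^128 ≡ 749^2 = 561001 ≡ 25 (mod 899)
5^256 ≡ 25^2 = 625 ≡ 625 (mod 899)
449 = 256 + 128 + 64 + 1 in binary powers of 2.
So 5^449 ≡ 625 · 25 · 749 · 5 ≡ 614 (mod 899).
Squaring chain: 614; never reaches −1, so base 5 is a Miller–Rabin witness that 899 is composite.

614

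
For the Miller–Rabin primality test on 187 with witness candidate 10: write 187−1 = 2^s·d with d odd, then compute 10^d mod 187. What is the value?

187 − 1 = 186 = 2^1 · 93, so d = 93.
10^1 ≡ 10 (mod 187)
10^2 ≡ 10^2 = 100 ≡ 100 (mod 187)
10^4 ≡ 100^2 = 10000 ≡ 89 (mod 187)
10^8 ≡ 89^2 = 7921 ≡ 67 (mod 187)
10^16 ≡ 67^2 = 4489 ≡ 1 (mod 187)
10^32 ≡ 1^2 = 1 ≡ 1 (mod 187)
10^64 ≡ 1^2 = 1 ≡ 1 (mod 187)
93 = 64 + 16 + 8 + 4 + 1 in binary powers of 2.
So 10^93 ≡ 1 · 1 · 67 · 89 · 10 ≡ 164 (mod 187).
Squaring chain: 164; never reaches −1, so base 10 is a Miller–Rabin witness that 187 is composite.

164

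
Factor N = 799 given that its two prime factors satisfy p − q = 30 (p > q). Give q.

17

Since p = q + 30, we have 799 = q(q + 30), so q² + 30q − 799 = 0.
Discriminant: 30² + 4·799 = 900 + 3196 = 4096; √4096 = 64.
q = (−30 + 64)/2 = 17, and p = q + 30 = 47.
Check: 17 · 47 = 799.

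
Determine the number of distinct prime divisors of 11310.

5

11310 = 2 · 5655
5655 = 3 · 1885
1885 = 5 · 377
377 = 13 · 29
11310 = 2 · 3 · 5 · 13 · 29, which has 5 distinct prime factors.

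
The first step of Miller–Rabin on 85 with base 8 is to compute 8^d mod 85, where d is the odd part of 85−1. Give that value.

43

85 − 1 = 84 = 2^2 · 21, so d = 21.
8^1 ≡ 8 (mod 85)
8^2 ≡ 8^2 = 64 ≡ 64 (mod 85)
8^4 ≡ 64^2 = 4096 ≡ 16 (mod 85)
8^8 ≡ 16^2 = 256 ≡ 1 (mod 85)
8^16 ≡ 1^2 = 1 ≡ 1 (mod 85)
21 = 16 + 4 + 1 in binary powers of 2.
So 8^21 ≡ 1 · 16 · 8 ≡ 43 (mod 85).
Squaring chain: 43 → 64; never reaches −1, so base 8 is a Miller–Rabin witness that 85 is composite.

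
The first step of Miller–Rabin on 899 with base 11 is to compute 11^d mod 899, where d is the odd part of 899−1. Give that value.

899 − 1 = 898 = 2^1 · 449, so d = 449.
11^1 ≡ 11 (mod 899)
11^2 ≡ 11^2 = 121 ≡ 121 (mod 899)
11^4 ≡ 121^2 = 14641 ≡ 257 (mod 899)
11^8 ≡ 257^2 = 66049 ≡ 422 (mod 899)
11^16 ≡ 422^2 = 178084 ≡ 82 (mod 899)
11^32 ≡ 82^2 = 6724 ≡ 431 (mod 899)
11^64 ≡ 431^2 = 185761 ≡ 567 (mod 899)
11^128 ≡ 567^2 = 321489 ≡ 546 (mod 899)
11^256 ≡ 546^2 = 298116 ≡ 547 (mod 899)
449 = 256 + 128 + 64 + 1 in binary powers of 2.
So 11^449 ≡ 547 · 546 · 567 · 11 ≡ 823 (mod 899).
Squaring chain: 823; never reaches −1, so base 11 is a Miller–Rabin witness that 899 is composite.

823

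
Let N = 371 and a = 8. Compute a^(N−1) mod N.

8^1 ≡ 8 (mod 371)
8^2 ≡ 8^2 = 64 ≡ 64 (mod 371)
8^4 ≡ 64^2 = 4096 ≡ 15 (mod 371)
8^8 ≡ 15^2 = 225 ≡ 225 (mod 371)
8^16 ≡ 225^2 = 50625 ≡ 169 (mod 371)
8^32 ≡ 169^2 = 28561 ≡ 365 (mod 371)
8^64 ≡ 365^2 = 133225 ≡ 36 (mod 371)
8^128 ≡ 36^2 = 1296 ≡ 183 (mod 371)
8^256 ≡ 183^2 = 33489 ≡ 99 (mod 371)
370 = 256 + 64 + 32 + 16 + 2 in binary powers of 2.
So 8^370 ≡ 99 · 36 · 365 · 169 · 64 ≡ 218 (mod 371).
Since 218 ≠ 1, base 8 is a Fermat witness: 371 is composite.

218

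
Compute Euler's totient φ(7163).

Factor: 7163 = 13 · 19 · 29.
φ(7163) = (13−1) · (19−1) · (29−1) = 12 · 18 · 28 = 6048.

6048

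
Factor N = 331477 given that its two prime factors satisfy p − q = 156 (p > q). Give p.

659

Since p = q + 156, we have 331477 = q(q + 156), so q² + 156q − 331477 = 0.
Discriminant: 156² + 4·331477 = 24336 + 1325908 = 1350244; √1350244 = 1162.
q = (−156 + 1162)/2 = 503, and p = q + 156 = 659.
Check: 503 · 659 = 331477.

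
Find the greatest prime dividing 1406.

37

1406 = 2 · 703
703 = 19 · 37
37 is prime.
So 1406 = 2 · 19 · 37; the largest prime factor is 37.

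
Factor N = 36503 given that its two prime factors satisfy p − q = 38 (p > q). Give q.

Since p = q + 38, we have 36503 = q(q + 38), so q² + 38q − 36503 = 0.
Discriminant: 38² + 4·36503 = 1444 + 146012 = 147456; √147456 = 384.
q = (−38 + 384)/2 = 173, and p = q + 38 = 211.
Check: 173 · 211 = 36503.

173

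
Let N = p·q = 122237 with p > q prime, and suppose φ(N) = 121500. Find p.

φ(n) = (p−1)(q−1) = n − (p+q) + 1, so p + q = 122237 − 121500 + 1 = 738.
p and q are the roots of t² − 738t + 122237 = 0.
Discriminant: 738² − 4·122237 = 544644 − 488948 = 55696; √55696 = 236.
q = (738 − 236)/2 = 251, p = (738 + 236)/2 = 487.
Check: 251 · 487 = 122237.

487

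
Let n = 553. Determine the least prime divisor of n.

7

553 is odd.
Digit sum 13, not divisible by 3.
Ends in 3: not divisible by 5.
7: 553 = 7·79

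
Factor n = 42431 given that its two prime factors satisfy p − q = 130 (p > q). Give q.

Since p = q + 130, we have 42431 = q(q + 130), so q² + 130q − 42431 = 0.
Discriminant: 130² + 4·42431 = 16900 + 169724 = 186624; √186624 = 432.
q = (−130 + 432)/2 = 151, and p = q + 130 = 281.
Check: 151 · 281 = 42431.

151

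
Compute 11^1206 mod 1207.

144

11^1 ≡ 11 (mod 1207)
11^2 ≡ 11^2 = 121 ≡ 121 (mod 1207)
11^4 ≡ 121^2 = 14641 ≡ 157 (mod 1207)
11^8 ≡ 157^2 = 24649 ≡ 509 (mod 1207)
11^16 ≡ 509^2 = 259081 ≡ 783 (mod 1207)
11^32 ≡ 783^2 = 613089 ≡ 1140 (mod 1207)
11^64 ≡ 1140^2 = 1299600 ≡ 868 (mod 1207)
11^128 ≡ 868^2 = 753424 ≡ 256 (mod 1207)
11^256 ≡ 256^2 = 65536 ≡ 358 (mod 1207)
11^512 ≡ 358^2 = 128164 ≡ 222 (mod 1207)
11^1024 ≡ 222^2 = 49284 ≡ 1004 (mod 1207)
1206 = 1024 + 128 + 32 + 16 + 4 + 2 in binary powers of 2.
So 11^1206 ≡ 1004 · 256 · 1140 · 783 · 157 · 121 ≡ 144 (mod 1207).
Since 144 ≠ 1, base 11 is a Fermat witness: 1207 is composite.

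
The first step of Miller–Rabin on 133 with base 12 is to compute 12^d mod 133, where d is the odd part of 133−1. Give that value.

133 − 1 = 132 = 2^2 · 33, so d = 33.
12^1 ≡ 12 (mod 133)
12^2 ≡ 12^2 = 144 ≡ 11 (mod 133)
12^4 ≡ 11^2 = 121 ≡ 121 (mod 133)
12^8 ≡ 121^2 = 14641 ≡ 11 (mod 133)
12^16 ≡ 11^2 = 121 ≡ 121 (mod 133)
12^32 ≡ 121^2 = 14641 ≡ 11 (mod 133)
33 = 32 + 1 in binary powers of 2.
So 12^33 ≡ 11 · 12 ≡ 132 (mod 133).
Since 12^d ≡ 132 (mod 133), base 12 does not prove 133 composite.

132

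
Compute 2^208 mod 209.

36

2^1 ≡ 2 (mod 209)
2^2 ≡ 2^2 = 4 ≡ 4 (mod 209)
2^4 ≡ 4^2 = 16 ≡ 16 (mod 209)
2^8 ≡ 16^2 = 256 ≡ 47 (mod 209)
2^16 ≡ 47^2 = 2209 ≡ 119 (mod 209)
2^32 ≡ 119^2 = 14161 ≡ 158 (mod 209)
2^64 ≡ 158^2 = 24964 ≡ 93 (mod 209)
2^128 ≡ 93^2 = 8649 ≡ 80 (mod 209)
208 = 128 + 64 + 16 in binary powers of 2.
So 2^208 ≡ 80 · 93 · 119 ≡ 36 (mod 209).
Since 36 ≠ 1, base 2 is a Fermat witness: 209 is composite.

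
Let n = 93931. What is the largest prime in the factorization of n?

79

93931 = 29 · 3239
3239 = 41 · 79
79 is prime.
So 93931 = 29 · 41 · 79; the largest prime factor is 79.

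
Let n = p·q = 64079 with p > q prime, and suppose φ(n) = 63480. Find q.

φ(n) = (p−1)(q−1) = n − (p+q) + 1, so p + q = 64079 − 63480 + 1 = 600.
p and q are the roots of t² − 600t + 64079 = 0.
Discriminant: 600² − 4·64079 = 360000 − 256316 = 103684; √103684 = 322.
q = (600 − 322)/2 = 139, p = (600 + 322)/2 = 461.
Check: 139 · 461 = 64079.

139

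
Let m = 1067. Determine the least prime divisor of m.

1067 is odd.
Digit sum 14, not divisible by 3.
Ends in 7: not divisible by 5.
7: 1067 = 7·152 + 3
11: 1067 = 11·97

11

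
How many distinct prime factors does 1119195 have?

1119195 = 3^2 · 124355
124355 = 5 · 24871
24871 = 7 · 3553
3553 = 11 · 323
323 = 17 · 19
1119195 = 3^2 · 5 · 7 · 11 · 17 · 19, which has 6 distinct prime factors.

6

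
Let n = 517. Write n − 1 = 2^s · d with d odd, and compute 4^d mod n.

517 − 1 = 516 = 2^2 · 129, so d = 129.
4^1 ≡ 4 (mod 517)
4^2 ≡ 4^2 = 16 ≡ 16 (mod 517)
4^4 ≡ 16^2 = 256 ≡ 256 (mod 517)
4^8 ≡ 256^2 = 65536 ≡ 394 (mod 517)
4^16 ≡ 394^2 = 155236 ≡ 136 (mod 517)
4^32 ≡ 136^2 = 18496 ≡ 401 (mod 517)
4^64 ≡ 401^2 = 160801 ≡ 14 (mod 517)
4^128 ≡ 14^2 = 196 ≡ 196 (mod 517)
129 = 128 + 1 in binary powers of 2.
So 4^129 ≡ 196 · 4 ≡ 267 (mod 517).
Squaring chain: 267 → 460; never reaches −1, so base 4 is a Miller–Rabin witness that 517 is composite.

267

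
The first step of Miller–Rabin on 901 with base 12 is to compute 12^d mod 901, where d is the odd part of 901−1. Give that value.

901 − 1 = 900 = 2^2 · 225, so d = 225.
12^1 ≡ 12 (mod 901)
12^2 ≡ 12^2 = 144 ≡ 144 (mod 901)
12^4 ≡ 144^2 = 20736 ≡ 13 (mod 901)
12^8 ≡ 13^2 = 169 ≡ 169 (mod 901)
12^16 ≡ 169^2 = 28561 ≡ 630 (mod 901)
12^32 ≡ 630^2 = 396900 ≡ 460 (mod 901)
12^64 ≡ 460^2 = 211600 ≡ 766 (mod 901)
12^128 ≡ 766^2 = 586756 ≡ 205 (mod 901)
225 = 128 + 64 + 32 + 1 in binary powers of 2.
So 12^225 ≡ 205 · 766 · 460 · 12 ≡ 352 (mod 901).
Squaring chain: 352 → 467; never reaches −1, so base 12 is a Miller–Rabin witness that 901 is composite.

352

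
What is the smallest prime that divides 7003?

47

7003 is odd.
Digit sum 10, not divisible by 3.
Ends in 3: not divisible by 5.
7: 7003 = 7·1000 + 3
11: 7003 = 11·636 + 7
13: 7003 = 13·538 + 9
17: 7003 = 17·411 + 16
19: 7003 = 19·368 + 11
23: 7003 = 23·304 + 11
29: 7003 = 29·241 + 14
31: 7003 = 31·225 + 28
37: 7003 = 37·189 + 10
41: 7003 = 41·170 + 33
43: 7003 = 43·162 + 37
47: 7003 = 47·149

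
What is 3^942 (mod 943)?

278

3^1 ≡ 3 (mod 943)
3^2 ≡ 3^2 = 9 ≡ 9 (mod 943)
3^4 ≡ 9^2 = 81 ≡ 81 (mod 943)
3^8 ≡ 81^2 = 6561 ≡ 903 (mod 943)
3^16 ≡ 903^2 = 815409 ≡ 657 (mod 943)
3^32 ≡ 657^2 = 431649 ≡ 698 (mod 943)
3^64 ≡ 698^2 = 487204 ≡ 616 (mod 943)
3^128 ≡ 616^2 = 379456 ≡ 370 (mod 943)
3^256 ≡ 370^2 = 136900 ≡ 165 (mod 943)
3^512 ≡ 165^2 = 27225 ≡ 821 (mod 943)
942 = 512 + 256 + 128 + 32 + 8 + 4 + 2 in binary powers of 2.
So 3^942 ≡ 821 · 165 · 370 · 698 · 903 · 81 · 9 ≡ 278 (mod 943).
Since 278 ≠ 1, base 3 is a Fermat witness: 943 is composite.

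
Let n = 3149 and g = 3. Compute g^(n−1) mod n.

3^1 ≡ 3 (mod 3149)
3^2 ≡ 3^2 = 9 ≡ 9 (mod 3149)
3^4 ≡ 9^2 = 81 ≡ 81 (mod 3149)
3^8 ≡ 81^2 = 6561 ≡ 263 (mod 3149)
3^16 ≡ 263^2 = 69169 ≡ 3040 (mod 3149)
3^32 ≡ 3040^2 = 9241600 ≡ 2434 (mod 3149)
3^64 ≡ 2434^2 = 5924356 ≡ 1087 (mod 3149)
3^128 ≡ 1087^2 = 1181569 ≡ 694 (mod 3149)
3^256 ≡ 694^2 = 481636 ≡ 2988 (mod 3149)
3^512 ≡ 2988^2 = 8928144 ≡ 729 (mod 3149)
3^1024 ≡ 729^2 = 531441 ≡ 2409 (mod 3149)
3^2048 ≡ 2409^2 = 5803281 ≡ 2823 (mod 3149)
3148 = 2048 + 1024 + 64 + 8 + 4 in binary powers of 2.
So 3^3148 ≡ 2823 · 2409 · 1087 · 263 · 81 ≡ 947 (mod 3149).
Since 947 ≠ 1, base 3 is a Fermat witness: 3149 is composite.

947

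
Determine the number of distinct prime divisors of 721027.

3

721027 = 23^2 · 1363
1363 = 29 · 47
721027 = 23^2 · 29 · 47, which has 3 distinct prime factors.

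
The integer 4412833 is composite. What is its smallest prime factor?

4412833 is odd.
Digit sum 25, not divisible by 3.
Ends in 3: not divisible by 5.
7: 4412833 = 7·630404 + 5
11: 4412833 = 11·401166 + 7
13: 4412833 = 13·339448 + 9
17: 4412833 = 17·259578 + 7
19: 4412833 = 19·232254 + 7
23: 4412833 = 23·191862 + 7
29: 4412833 = 29·152166 + 19
31: 4412833 = 31·142349 + 14
37: 4412833 = 37·119265 + 28
41: 4412833 = 41·107630 + 3
43: 4412833 = 43·102624 + 1
47: 4412833 = 47·93890 + 3
53: 4412833 = 53·83261

53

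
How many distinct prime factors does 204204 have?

6

204204 = 2^2 · 51051
51051 = 3 · 17017
17017 = 7 · 2431
2431 = 11 · 221
221 = 13 · 17
204204 = 2^2 · 3 · 7 · 11 · 13 · 17, which has 6 distinct prime factors.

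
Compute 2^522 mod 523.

1

2^1 ≡ 2 (mod 523)
2^2 ≡ 2^2 = 4 ≡ 4 (mod 523)
2^4 ≡ 4^2 = 16 ≡ 16 (mod 523)
2^8 ≡ 16^2 = 256 ≡ 256 (mod 523)
2^16 ≡ 256^2 = 65536 ≡ 161 (mod 523)
2^32 ≡ 161^2 = 25921 ≡ 294 (mod 523)
2^64 ≡ 294^2 = 86436 ≡ 141 (mod 523)
2^128 ≡ 141^2 = 19881 ≡ 7 (mod 523)
2^256 ≡ 7^2 = 49 ≡ 49 (mod 523)
2^512 ≡ 49^2 = 2401 ≡ 309 (mod 523)
522 = 512 + 8 + 2 in binary powers of 2.
So 2^522 ≡ 309 · 256 · 4 ≡ 1 (mod 523).
Since the result is 1, base 2 gives no evidence that 523 is composite.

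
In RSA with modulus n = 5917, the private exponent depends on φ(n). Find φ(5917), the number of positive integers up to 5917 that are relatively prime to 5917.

5760

Factor: 5917 = 61 · 97.
φ(5917) = (61−1) · (97−1) = 60 · 96 = 5760.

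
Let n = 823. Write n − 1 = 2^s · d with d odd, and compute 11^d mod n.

822

823 − 1 = 822 = 2^1 · 411, so d = 411.
11^1 ≡ 11 (mod 823)
11^2 ≡ 11^2 = 121 ≡ 121 (mod 823)
11^4 ≡ 121^2 = 14641 ≡ 650 (mod 823)
11^8 ≡ 650^2 = 422500 ≡ 301 (mod 823)
11^16 ≡ 301^2 = 90601 ≡ 71 (mod 823)
11^32 ≡ 71^2 = 5041 ≡ 103 (mod 823)
11^64 ≡ 103^2 = 10609 ≡ 733 (mod 823)
11^128 ≡ 733^2 = 537289 ≡ 693 (mod 823)
11^256 ≡ 693^2 = 480249 ≡ 440 (mod 823)
411 = 256 + 128 + 16 + 8 + 2 + 1 in binary powers of 2.
So 11^411 ≡ 440 · 693 · 71 · 301 · 121 · 11 ≡ 822 (mod 823).
Since 11^d ≡ 822 (mod 823), base 11 does not prove 823 composite.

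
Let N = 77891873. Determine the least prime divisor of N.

97

77891873 is odd.
Digit sum 50, not divisible by 3.
Ends in 3: not divisible by 5.
7: 77891873 = 7·11127410 + 3
11: 77891873 = 11·7081079 + 4
13: 77891873 = 13·5991682 + 7
17: 77891873 = 17·4581874 + 15
19: 77891873 = 19·4099572 + 5
23: 77891873 = 23·3386603 + 4
29: 77891873 = 29·2685926 + 19
31: 77891873 = 31·2512641 + 2
37: 77891873 = 37·2105185 + 28
41: 77891873 = 41·1899801 + 32
43: 77891873 = 43·1811438 + 39
47: 77891873 = 47·1657273 + 42
53: 77891873 = 53·1469657 + 52
59: 77891873 = 59·1320201 + 14
61: 77891873 = 61·1276915 + 58
67: 77891873 = 67·1162565 + 18
71: 77891873 = 71·1097068 + 45
73: 77891873 = 73·1067011 + 70
79: 77891873 = 79·985973 + 6
83: 77891873 = 83·938456 + 25
89: 77891873 = 89·875189 + 52
97: 77891873 = 97·803009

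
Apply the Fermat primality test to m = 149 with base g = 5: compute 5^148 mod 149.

5^1 ≡ 5 (mod 149)
5^2 ≡ 5^2 = 25 ≡ 25 (mod 149)
5^4 ≡ 25^2 = 625 ≡ 29 (mod 149)
5^8 ≡ 29^2 = 841 ≡ 96 (mod 149)
5^16 ≡ 96^2 = 9216 ≡ 127 (mod 149)
5^32 ≡ 127^2 = 16129 ≡ 37 (mod 149)
5^64 ≡ 37^2 = 1369 ≡ 28 (mod 149)
5^128 ≡ 28^2 = 784 ≡ 39 (mod 149)
148 = 128 + 16 + 4 in binary powers of 2.
So 5^148 ≡ 39 · 127 · 29 ≡ 1 (mod 149).
Since the result is 1, base 5 gives no evidence that 149 is composite.

1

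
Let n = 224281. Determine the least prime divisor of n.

17

224281 is odd.
Digit sum 19, not divisible by 3.
Ends in 1: not divisible by 5.
7: 224281 = 7·32040 + 1
11: 224281 = 11·20389 + 2
13: 224281 = 13·17252 + 5
17: 224281 = 17·13193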